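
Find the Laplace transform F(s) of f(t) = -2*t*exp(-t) -2/(s + 1) ^2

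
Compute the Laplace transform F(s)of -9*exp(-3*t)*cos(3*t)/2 9*(-s - 3)/(2*((s + 3)^2 + 9))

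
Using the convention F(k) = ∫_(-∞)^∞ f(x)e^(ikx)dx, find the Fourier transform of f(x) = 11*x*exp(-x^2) 11*I*sqrt(pi)*k*exp(-k^2/4)/2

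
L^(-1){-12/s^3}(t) -6*t^2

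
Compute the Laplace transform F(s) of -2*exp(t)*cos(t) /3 2*(1 - s) /(3*((s - 1) ^2 + 1) ) 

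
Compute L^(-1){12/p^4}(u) 2*u^3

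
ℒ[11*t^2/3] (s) 22/(3*s^3)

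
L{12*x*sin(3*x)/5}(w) 72*w/(5*(w^2 + 9)^2)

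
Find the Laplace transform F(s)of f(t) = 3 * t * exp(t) 3/(s - 1)^2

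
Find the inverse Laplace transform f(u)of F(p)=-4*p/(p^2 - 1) -4*cosh(u)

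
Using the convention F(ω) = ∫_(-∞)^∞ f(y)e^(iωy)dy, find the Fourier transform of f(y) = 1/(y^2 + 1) pi * exp(-Abs(ω))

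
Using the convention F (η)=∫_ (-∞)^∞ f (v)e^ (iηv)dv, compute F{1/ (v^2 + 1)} pi * exp (-Abs (η))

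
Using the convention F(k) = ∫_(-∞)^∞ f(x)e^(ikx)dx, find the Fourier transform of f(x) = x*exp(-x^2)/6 I*sqrt(pi)*k*exp(-k^2/4)/12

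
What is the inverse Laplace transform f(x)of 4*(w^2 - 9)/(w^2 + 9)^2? 4*x*cos(3*x)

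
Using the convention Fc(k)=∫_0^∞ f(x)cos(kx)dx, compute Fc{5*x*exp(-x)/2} 5*(1 - k^2)/(2*(k^2 + 1)^2)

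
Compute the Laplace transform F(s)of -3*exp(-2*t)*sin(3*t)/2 -9/(2*(s + 2)^2 + 18)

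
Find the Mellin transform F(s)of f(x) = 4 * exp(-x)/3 4 * gamma(s)/3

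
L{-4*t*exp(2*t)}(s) -4/(s - 2)^2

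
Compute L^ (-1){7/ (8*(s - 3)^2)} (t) 7*t*exp (3*t)/8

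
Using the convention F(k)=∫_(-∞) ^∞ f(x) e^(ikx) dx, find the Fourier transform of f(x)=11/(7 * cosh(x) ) 11 * pi/(7 * cosh(pi * k/2) ) 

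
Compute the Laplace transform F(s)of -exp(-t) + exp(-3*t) 1/(s + 3) - 1/(s + 1)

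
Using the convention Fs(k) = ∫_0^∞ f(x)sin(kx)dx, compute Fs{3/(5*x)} 3*pi/10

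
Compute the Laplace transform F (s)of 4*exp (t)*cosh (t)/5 4*(s - 1)/ (5*s*(s - 2))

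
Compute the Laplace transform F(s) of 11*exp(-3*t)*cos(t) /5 11*(s + 3) /(5*((s + 3) ^2 + 1) ) 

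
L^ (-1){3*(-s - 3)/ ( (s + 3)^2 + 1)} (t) -3*exp (-3*t)*cos (t)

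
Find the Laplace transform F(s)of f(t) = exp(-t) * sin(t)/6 1/(6 * ((s + 1)^2 + 1))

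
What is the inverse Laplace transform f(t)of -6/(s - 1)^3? -3 * t^2 * exp(t)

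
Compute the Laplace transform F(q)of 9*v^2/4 9/(2*q^3)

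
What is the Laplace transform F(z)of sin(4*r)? 4/(z^2 + 16)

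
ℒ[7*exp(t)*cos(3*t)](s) 7*(s - 1)/((s - 1)^2 + 9)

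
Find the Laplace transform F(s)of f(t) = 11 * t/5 11/(5 * s^2)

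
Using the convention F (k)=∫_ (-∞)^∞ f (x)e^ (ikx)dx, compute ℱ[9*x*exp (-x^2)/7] 9*I*sqrt (pi)*k*exp (-k^2/4)/14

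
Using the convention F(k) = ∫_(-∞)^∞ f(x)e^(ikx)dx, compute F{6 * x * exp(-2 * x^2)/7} 3 * sqrt(2) * I * sqrt(pi) * k * exp(-k^2/8)/28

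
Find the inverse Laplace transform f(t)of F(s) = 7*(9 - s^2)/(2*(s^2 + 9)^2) -7*t*cos(3*t)/2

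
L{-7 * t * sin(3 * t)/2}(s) -21 * s/(s^2 + 9)^2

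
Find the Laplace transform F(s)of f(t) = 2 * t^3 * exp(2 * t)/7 12/(7 * (s - 2)^4)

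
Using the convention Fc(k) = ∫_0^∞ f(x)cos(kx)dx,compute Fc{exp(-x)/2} 1/(2 * (k^2 + 1))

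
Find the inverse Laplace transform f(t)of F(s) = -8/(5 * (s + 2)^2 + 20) -4 * exp(-2 * t) * sin(2 * t)/5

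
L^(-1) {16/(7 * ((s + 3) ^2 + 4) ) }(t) 8 * exp(-3 * t) * sin(2 * t) /7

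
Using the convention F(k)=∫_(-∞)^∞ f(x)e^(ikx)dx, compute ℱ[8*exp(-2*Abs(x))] 32/(k^2+4)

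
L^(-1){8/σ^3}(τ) 4 * τ^2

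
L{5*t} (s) 5/s^2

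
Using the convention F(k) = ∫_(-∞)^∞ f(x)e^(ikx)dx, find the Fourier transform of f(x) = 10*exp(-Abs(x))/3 20/(3*(k^2+1))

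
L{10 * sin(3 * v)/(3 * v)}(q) 10 * atan(3/q)/3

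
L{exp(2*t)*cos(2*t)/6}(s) (s - 2)/(6*((s - 2)^2 + 4))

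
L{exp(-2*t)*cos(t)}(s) (s+2)/((s+2)^2+1)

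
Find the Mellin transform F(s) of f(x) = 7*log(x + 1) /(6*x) -7*pi*csc(pi*s) /(6*s - 6) 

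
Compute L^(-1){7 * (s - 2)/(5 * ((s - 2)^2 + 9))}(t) 7 * exp(2 * t) * cos(3 * t)/5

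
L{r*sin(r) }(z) 2*z/(z^2 + 1) ^2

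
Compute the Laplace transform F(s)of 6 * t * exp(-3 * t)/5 6/(5 * (s+3)^2)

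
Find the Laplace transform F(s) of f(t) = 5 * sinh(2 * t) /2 5/(s^2 - 4) 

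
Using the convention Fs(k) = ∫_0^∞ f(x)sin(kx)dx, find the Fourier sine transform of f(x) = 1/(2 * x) pi/4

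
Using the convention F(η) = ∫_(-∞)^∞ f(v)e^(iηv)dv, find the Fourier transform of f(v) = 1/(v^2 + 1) pi * exp(-Abs(η))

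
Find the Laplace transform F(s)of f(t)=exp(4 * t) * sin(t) 1/((s - 4)^2 + 1)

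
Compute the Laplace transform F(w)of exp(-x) 1/(w + 1)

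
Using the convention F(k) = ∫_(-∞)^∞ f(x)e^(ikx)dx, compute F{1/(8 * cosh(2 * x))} pi/(16 * cosh(pi * k/4))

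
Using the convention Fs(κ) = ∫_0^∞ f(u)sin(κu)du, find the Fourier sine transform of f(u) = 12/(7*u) 6*pi/7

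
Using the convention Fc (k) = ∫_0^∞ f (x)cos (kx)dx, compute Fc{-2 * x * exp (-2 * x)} 2 * (k^2 - 4)/ (k^2+4)^2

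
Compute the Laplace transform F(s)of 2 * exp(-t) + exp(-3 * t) 1/(s + 3) + 2/(s + 1)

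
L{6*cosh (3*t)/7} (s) 6*s/ (7*(s^2 - 9))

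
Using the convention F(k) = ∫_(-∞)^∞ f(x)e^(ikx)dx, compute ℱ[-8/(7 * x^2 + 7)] -8 * pi * exp(-Abs(k))/7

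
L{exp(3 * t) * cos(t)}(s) (s - 3)/((s - 3)^2 + 1)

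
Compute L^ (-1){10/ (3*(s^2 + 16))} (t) 5*sin (4*t)/6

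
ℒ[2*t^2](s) 4/s^3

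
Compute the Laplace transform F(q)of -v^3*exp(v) -6/(q - 1)^4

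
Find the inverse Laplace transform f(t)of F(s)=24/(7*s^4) 4*t^3/7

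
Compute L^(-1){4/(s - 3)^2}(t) 4*t*exp(3*t)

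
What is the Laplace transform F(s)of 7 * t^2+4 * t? 14/s^3+4/s^2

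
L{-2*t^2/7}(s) -4/(7*s^3)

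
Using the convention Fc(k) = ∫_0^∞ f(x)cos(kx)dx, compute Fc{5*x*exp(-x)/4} 5*(1 - k^2)/(4*(k^2 + 1)^2)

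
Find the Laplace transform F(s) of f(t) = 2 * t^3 12/s^4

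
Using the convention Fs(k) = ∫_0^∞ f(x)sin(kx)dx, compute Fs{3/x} 3*pi/2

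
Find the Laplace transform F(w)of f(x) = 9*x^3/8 27/(4*w^4)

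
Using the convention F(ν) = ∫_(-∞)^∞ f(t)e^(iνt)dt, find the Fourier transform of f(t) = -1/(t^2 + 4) -pi*exp(-2*Abs(ν))/2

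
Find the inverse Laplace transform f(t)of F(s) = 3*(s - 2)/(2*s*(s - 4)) 3*exp(2*t)*cosh(2*t)/2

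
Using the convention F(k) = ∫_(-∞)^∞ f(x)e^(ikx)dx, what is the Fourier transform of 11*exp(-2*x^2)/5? 11*sqrt(2)*sqrt(pi)*exp(-k^2/8)/10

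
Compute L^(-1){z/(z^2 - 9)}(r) cosh(3 * r)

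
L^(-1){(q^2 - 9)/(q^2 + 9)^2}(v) v * cos(3 * v)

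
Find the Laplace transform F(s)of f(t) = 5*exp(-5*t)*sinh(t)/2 5/(2*((s + 5)^2-1))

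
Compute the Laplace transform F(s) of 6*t 6/s^2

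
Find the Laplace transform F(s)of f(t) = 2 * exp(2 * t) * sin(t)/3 2/(3 * ((s - 2)^2 + 1))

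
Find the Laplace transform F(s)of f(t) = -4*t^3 -24/s^4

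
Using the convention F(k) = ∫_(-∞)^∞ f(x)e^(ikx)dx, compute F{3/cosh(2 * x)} 3 * pi/(2 * cosh(pi * k/4))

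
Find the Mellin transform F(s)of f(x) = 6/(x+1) 6 * pi * csc(pi * s)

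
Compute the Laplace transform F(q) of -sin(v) -1/(q^2+1) 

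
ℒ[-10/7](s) -10/(7 * s)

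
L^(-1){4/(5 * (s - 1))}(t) 4 * exp(t)/5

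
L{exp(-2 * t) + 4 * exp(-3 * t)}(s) 1/(s + 2) + 4/(s + 3)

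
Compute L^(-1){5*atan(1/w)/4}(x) 5*sin(x)/(4*x)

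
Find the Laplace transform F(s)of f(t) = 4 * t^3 24/s^4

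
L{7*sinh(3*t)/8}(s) 21/(8*(s^2 - 9))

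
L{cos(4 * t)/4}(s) s/(4 * (s^2 + 16))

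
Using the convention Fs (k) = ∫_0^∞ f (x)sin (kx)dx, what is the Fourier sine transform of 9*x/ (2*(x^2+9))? 9*pi*exp (-3*k)/4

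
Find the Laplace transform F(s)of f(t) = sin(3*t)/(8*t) atan(3/s)/8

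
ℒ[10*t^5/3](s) 400/s^6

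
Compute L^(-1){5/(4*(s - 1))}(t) 5*exp(t)/4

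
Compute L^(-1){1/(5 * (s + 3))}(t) exp(-3 * t)/5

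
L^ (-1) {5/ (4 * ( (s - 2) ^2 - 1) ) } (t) 5 * exp (2 * t) * sinh (t) /4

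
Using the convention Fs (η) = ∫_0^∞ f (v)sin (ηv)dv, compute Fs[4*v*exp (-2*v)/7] 16*η/ (7*(η^2+4)^2)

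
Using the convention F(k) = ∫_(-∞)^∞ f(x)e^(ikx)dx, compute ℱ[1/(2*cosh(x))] pi/(2*cosh(pi*k/2))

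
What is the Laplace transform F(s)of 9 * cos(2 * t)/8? 9 * s/(8 * (s^2+4))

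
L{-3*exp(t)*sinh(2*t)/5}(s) -6/(5*(s - 1)^2 - 20)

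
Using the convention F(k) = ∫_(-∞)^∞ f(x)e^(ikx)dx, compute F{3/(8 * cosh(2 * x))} 3 * pi/(16 * cosh(pi * k/4))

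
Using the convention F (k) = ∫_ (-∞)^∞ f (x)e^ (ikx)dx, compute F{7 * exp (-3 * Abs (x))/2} 21/ (k^2 + 9)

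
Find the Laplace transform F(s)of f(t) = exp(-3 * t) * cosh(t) (s + 3)/((s + 3)^2 - 1)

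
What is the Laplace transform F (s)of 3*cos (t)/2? 3*s/ (2*(s^2 + 1))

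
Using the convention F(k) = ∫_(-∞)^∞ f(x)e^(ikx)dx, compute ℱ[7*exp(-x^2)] 7*sqrt(pi)*exp(-k^2/4)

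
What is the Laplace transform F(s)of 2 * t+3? 2/s^2+3/s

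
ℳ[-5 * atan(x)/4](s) 5 * pi * sec(pi * s/2)/(8 * s)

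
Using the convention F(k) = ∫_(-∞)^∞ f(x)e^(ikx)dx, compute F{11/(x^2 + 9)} 11 * pi * exp(-3 * Abs(k))/3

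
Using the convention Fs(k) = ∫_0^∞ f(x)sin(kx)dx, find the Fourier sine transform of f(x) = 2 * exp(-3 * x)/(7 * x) 2 * atan(k/3)/7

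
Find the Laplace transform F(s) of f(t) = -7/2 -7/(2*s) 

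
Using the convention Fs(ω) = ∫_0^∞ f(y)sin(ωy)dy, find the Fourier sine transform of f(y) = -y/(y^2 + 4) -pi * exp(-2 * ω)/2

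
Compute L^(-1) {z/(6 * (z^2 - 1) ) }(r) cosh(r) /6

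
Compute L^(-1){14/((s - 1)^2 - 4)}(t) 7*exp(t)*sinh(2*t)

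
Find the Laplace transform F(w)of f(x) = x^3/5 6/(5 * w^4)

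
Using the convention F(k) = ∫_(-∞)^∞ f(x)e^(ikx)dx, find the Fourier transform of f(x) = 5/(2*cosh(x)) 5*pi/(2*cosh(pi*k/2))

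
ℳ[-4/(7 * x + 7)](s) -4 * pi * csc(pi * s)/7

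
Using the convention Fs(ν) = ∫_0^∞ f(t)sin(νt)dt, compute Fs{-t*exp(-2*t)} -4*ν/(ν^2 + 4)^2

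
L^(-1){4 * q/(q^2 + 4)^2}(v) v * sin(2 * v)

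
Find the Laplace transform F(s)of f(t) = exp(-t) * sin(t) 1/((s + 1)^2 + 1)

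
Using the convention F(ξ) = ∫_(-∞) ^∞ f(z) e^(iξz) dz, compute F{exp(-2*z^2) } sqrt(2)*sqrt(pi)*exp(-ξ^2/8) /2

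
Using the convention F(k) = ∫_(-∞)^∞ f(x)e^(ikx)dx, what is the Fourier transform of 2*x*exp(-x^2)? I*sqrt(pi)*k*exp(-k^2/4)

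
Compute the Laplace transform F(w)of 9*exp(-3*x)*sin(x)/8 9/(8*((w + 3)^2 + 1))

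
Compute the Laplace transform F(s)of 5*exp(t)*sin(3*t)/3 5/((s - 1)^2 + 9)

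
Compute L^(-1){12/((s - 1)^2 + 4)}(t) 6*exp(t)*sin(2*t)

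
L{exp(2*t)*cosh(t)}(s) (s - 2)/((s - 2)^2 - 1)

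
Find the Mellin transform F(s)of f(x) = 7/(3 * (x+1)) 7 * pi * csc(pi * s)/3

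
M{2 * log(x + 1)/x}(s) -2 * pi * csc(pi * s)/(s - 1)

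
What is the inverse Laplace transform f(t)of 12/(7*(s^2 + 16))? 3*sin(4*t)/7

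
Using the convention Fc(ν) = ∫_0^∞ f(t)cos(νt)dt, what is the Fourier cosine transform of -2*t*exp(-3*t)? 2*(ν^2 - 9)/(ν^2 + 9)^2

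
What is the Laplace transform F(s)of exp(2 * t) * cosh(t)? (s - 2)/((s - 2)^2 - 1)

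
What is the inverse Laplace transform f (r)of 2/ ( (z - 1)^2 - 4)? exp (r)*sinh (2*r)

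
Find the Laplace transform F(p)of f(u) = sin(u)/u atan(1/p)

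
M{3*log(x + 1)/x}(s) -3*pi*csc(pi*s)/(s - 1)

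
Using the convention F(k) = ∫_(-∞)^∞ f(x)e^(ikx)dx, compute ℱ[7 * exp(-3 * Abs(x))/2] 21/(k^2 + 9)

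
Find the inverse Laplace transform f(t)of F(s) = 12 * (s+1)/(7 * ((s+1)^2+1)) 12 * exp(-t) * cos(t)/7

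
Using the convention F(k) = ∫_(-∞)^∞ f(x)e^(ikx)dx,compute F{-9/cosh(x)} -9*pi/cosh(pi*k/2)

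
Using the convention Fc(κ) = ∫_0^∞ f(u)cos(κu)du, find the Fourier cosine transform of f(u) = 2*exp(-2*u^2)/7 sqrt(2)*sqrt(pi)*exp(-κ^2/8)/14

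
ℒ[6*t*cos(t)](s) 6*(s^2 - 1) /(s^2 + 1) ^2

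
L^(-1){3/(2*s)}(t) 3/2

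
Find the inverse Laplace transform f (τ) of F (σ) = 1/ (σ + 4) exp (-4*τ) 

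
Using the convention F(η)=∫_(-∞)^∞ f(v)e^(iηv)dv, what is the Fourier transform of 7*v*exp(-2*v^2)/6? 7*sqrt(2)*I*sqrt(pi)*η*exp(-η^2/8)/48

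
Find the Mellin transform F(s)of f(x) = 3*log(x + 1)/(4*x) -3*pi*csc(pi*s)/(4*s - 4)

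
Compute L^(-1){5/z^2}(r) 5*r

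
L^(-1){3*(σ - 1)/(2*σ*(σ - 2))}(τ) 3*exp(τ)*cosh(τ)/2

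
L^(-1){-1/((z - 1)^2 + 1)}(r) -exp(r) * sin(r)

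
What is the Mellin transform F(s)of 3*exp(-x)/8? 3*gamma(s)/8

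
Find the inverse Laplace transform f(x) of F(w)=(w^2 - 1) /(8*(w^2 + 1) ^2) x*cos(x) /8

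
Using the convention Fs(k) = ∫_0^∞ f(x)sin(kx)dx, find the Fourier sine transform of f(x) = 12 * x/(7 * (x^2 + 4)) 6 * pi * exp(-2 * k)/7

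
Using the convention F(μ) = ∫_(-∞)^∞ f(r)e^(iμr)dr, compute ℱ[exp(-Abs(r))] 2/(μ^2 + 1)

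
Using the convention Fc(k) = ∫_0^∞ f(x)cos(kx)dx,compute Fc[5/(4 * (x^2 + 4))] 5 * pi * exp(-2 * k)/16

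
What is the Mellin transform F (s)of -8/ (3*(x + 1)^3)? -4*pi*(s - 2)*(s - 1)/ (3*sin (pi*s))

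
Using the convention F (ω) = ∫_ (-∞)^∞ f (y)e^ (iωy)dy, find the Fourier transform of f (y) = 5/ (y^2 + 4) 5 * pi * exp (-2 * Abs (ω))/2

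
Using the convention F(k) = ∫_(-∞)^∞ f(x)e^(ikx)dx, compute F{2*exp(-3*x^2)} 2*sqrt(3)*sqrt(pi)*exp(-k^2/12)/3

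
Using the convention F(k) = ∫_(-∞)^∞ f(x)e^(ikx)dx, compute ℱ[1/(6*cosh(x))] pi/(6*cosh(pi*k/2))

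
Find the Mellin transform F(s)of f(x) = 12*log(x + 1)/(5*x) -12*pi*csc(pi*s)/(5*s - 5)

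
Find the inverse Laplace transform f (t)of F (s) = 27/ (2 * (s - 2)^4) 9 * t^3 * exp (2 * t)/4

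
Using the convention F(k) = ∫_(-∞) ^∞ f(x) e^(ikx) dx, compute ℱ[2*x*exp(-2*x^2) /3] sqrt(2)*I*sqrt(pi)*k*exp(-k^2/8) /12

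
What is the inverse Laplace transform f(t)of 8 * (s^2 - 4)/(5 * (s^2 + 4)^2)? 8 * t * cos(2 * t)/5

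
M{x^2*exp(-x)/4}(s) gamma(s + 2)/4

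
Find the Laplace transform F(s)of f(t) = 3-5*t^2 3/s - 10/s^3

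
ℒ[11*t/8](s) 11/(8*s^2)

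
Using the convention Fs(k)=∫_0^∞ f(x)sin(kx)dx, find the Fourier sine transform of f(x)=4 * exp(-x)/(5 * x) 4 * atan(k)/5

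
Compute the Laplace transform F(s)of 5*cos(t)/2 5*s/(2*(s^2 + 1))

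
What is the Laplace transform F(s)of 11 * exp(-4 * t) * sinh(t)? 11/((s + 4)^2 - 1)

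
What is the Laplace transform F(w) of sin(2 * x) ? 2/(w^2 + 4) 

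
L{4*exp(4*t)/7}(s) 4/(7*(s - 4))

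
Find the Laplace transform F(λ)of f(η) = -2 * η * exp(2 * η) -2/(λ - 2)^2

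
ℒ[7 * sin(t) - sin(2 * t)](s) 7/(s^2+1) - 2/(s^2+4) 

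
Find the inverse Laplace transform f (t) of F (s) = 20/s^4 10 * t^3/3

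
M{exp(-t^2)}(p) gamma(p/2)/2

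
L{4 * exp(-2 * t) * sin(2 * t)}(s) 8/((s+2)^2+4)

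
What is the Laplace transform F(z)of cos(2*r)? z/(z^2 + 4)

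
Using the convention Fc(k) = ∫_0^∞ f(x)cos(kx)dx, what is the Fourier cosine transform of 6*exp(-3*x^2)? sqrt(3)*sqrt(pi)*exp(-k^2/12)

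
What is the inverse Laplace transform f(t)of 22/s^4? 11*t^3/3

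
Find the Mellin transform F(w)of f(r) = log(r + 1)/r -pi * csc(pi * w)/(w - 1)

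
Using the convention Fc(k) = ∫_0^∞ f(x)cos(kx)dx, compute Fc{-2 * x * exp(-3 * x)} 2 * (k^2 - 9)/(k^2 + 9)^2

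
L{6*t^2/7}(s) 12/(7*s^3)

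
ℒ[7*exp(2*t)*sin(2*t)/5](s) 14/(5*((s - 2)^2 + 4))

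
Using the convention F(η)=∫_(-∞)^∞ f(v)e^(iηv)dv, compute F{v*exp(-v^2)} I*sqrt(pi)*η*exp(-η^2/4)/2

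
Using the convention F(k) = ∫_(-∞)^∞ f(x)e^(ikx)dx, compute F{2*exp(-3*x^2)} 2*sqrt(3)*sqrt(pi)*exp(-k^2/12)/3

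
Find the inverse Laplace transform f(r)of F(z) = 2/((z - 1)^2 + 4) exp(r) * sin(2 * r)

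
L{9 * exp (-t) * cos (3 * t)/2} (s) 9 * (s + 1)/ (2 * ( (s + 1)^2 + 9))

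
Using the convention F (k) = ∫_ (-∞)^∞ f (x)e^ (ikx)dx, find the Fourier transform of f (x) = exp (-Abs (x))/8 1/ (4*(k^2 + 1))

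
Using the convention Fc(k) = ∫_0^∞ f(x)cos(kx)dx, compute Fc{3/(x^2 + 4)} 3*pi*exp(-2*k)/4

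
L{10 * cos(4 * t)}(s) 10 * s/(s^2 + 16)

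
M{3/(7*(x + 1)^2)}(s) -3*pi*(s - 1)/(7*sin(pi*s))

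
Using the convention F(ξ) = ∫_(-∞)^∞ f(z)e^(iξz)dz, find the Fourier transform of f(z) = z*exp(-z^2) I*sqrt(pi)*ξ*exp(-ξ^2/4)/2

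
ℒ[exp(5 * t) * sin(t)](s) 1/((s - 5)^2 + 1)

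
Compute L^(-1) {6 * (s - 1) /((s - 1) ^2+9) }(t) 6 * exp(t) * cos(3 * t) 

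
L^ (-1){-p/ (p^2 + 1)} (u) -cos (u)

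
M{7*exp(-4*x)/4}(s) 7*gamma(s)/(4*2^(2*s))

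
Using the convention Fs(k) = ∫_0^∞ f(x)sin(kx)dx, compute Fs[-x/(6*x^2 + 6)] -pi*exp(-k)/12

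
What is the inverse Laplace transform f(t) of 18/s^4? 3*t^3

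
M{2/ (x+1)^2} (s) -2 * pi * (s - 1)/sin (pi * s)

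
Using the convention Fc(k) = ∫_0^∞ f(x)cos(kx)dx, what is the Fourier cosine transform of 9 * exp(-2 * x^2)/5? 9 * sqrt(2) * sqrt(pi) * exp(-k^2/8)/20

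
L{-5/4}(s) -5/(4 * s)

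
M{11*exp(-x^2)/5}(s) 11*gamma(s/2)/10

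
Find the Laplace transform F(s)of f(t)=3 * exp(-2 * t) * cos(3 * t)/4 3 * (s+2)/(4 * ((s+2)^2+9))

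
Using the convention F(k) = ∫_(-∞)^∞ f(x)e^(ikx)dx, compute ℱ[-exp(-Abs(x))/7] -2/(7 * k^2 + 7)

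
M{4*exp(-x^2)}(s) 2*gamma(s/2)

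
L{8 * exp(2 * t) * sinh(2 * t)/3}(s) 16/(3 * s * (s - 4))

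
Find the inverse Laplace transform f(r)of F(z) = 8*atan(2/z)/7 8*sin(2*r)/(7*r)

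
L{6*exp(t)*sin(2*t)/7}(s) 12/(7*((s - 1)^2+4))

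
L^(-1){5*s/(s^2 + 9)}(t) 5*cos(3*t)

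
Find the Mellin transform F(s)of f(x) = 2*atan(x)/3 -pi*sec(pi*s/2)/(3*s)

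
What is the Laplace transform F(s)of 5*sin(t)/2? 5/(2*(s^2 + 1))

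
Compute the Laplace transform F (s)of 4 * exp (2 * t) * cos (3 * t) 4 * (s - 2)/ ( (s - 2)^2 + 9)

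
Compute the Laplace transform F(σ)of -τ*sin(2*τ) -4*σ/(σ^2 + 4)^2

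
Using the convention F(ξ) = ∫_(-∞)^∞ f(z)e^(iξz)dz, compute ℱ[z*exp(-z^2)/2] I*sqrt(pi)*ξ*exp(-ξ^2/4)/4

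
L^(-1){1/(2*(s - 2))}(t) exp(2*t)/2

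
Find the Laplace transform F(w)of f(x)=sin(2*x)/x atan(2/w)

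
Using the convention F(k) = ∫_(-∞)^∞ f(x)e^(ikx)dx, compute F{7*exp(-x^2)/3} 7*sqrt(pi)*exp(-k^2/4)/3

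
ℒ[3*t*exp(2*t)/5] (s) 3/(5*(s - 2)^2)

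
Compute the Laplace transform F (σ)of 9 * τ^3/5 54/ (5 * σ^4)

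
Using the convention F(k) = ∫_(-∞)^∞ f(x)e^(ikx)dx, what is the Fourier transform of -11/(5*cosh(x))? -11*pi/(5*cosh(pi*k/2))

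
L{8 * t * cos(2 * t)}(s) 8 * (s^2 - 4)/(s^2 + 4)^2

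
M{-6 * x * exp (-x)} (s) -6 * gamma (s+1)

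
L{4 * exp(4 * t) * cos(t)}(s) 4 * (s - 4)/((s - 4)^2 + 1)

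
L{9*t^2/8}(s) 9/(4*s^3)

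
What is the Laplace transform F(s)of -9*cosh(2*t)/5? -9*s/(5*s^2 - 20)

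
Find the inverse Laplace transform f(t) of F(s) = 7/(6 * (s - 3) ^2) 7 * t * exp(3 * t) /6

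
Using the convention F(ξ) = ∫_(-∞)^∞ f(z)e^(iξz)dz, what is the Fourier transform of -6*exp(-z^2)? -6*sqrt(pi)*exp(-ξ^2/4)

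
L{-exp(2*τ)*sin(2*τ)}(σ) -2/((σ - 2)^2 + 4)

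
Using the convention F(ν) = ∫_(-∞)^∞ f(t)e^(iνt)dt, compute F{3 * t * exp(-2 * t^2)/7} 3 * sqrt(2) * I * sqrt(pi) * ν * exp(-ν^2/8)/56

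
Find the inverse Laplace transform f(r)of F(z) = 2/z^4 r^3/3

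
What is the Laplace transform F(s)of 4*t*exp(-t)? 4/(s+1)^2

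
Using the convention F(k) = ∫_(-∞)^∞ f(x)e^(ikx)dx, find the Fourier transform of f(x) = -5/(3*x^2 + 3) -5*pi*exp(-Abs(k))/3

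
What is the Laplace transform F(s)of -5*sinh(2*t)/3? -10/(3*s^2 - 12)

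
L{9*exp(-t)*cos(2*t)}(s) 9*(s + 1)/((s + 1)^2 + 4)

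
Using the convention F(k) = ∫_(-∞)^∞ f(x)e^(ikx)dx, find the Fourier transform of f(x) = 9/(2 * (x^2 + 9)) 3 * pi * exp(-3 * Abs(k))/2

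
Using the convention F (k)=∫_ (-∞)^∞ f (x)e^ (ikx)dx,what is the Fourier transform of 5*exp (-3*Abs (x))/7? 30/ (7*(k^2+9))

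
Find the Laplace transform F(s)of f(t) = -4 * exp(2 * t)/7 -4/(7 * s - 14)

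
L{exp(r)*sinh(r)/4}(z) 1/(4*z*(z - 2))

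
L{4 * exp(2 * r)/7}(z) 4/(7 * (z - 2))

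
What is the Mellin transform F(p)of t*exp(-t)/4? gamma(p + 1)/4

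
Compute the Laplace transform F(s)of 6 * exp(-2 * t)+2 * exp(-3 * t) 6/(s+2)+2/(s+3)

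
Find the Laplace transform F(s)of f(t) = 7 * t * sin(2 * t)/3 28 * s/(3 * (s^2 + 4)^2)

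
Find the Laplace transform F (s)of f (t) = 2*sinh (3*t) 6/ (s^2 - 9)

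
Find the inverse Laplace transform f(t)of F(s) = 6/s 6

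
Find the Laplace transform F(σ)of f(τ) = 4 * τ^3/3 8/σ^4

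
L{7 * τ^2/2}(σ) 7/σ^3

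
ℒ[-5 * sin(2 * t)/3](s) -10/(3 * s^2 + 12)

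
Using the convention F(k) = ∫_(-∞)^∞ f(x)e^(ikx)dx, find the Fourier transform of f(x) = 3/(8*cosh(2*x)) 3*pi/(16*cosh(pi*k/4))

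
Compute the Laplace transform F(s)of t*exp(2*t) (s - 2)^(-2)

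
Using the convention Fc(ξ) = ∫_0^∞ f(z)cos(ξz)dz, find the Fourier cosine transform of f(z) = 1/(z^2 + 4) pi * exp(-2 * ξ)/4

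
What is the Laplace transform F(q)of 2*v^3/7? 12/(7*q^4)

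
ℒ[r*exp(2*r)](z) (z - 2)^(-2)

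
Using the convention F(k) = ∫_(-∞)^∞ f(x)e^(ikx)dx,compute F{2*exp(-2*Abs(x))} 8/(k^2 + 4)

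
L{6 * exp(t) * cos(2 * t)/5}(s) 6 * (s - 1)/(5 * ((s - 1)^2 + 4))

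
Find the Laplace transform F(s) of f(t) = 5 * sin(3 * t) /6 5/(2 * (s^2 + 9) ) 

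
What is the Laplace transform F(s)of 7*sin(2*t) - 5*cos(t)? 14/(s^2 + 4) - 5*s/(s^2 + 1)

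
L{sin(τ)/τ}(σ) atan(1/σ)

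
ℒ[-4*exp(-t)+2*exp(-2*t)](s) 2/(s+2) - 4/(s+1)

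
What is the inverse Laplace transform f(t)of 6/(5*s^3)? 3*t^2/5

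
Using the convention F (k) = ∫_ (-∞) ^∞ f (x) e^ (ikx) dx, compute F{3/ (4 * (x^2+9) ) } pi * exp (-3 * Abs (k) ) /4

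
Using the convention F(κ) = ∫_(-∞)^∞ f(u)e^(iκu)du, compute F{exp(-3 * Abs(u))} 6/(κ^2 + 9)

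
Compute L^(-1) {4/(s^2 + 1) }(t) 4*sin(t) 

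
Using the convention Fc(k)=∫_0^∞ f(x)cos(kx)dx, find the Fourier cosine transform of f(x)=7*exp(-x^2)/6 7*sqrt(pi)*exp(-k^2/4)/12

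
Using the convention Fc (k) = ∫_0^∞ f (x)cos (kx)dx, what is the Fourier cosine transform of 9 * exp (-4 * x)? 36/ (k^2 + 16)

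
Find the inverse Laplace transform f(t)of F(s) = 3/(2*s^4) t^3/4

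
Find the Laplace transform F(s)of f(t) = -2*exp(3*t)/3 -2/(3*s - 9)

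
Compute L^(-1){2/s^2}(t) 2*t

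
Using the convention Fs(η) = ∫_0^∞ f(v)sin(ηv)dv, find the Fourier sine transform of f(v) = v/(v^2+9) pi*exp(-3*η)/2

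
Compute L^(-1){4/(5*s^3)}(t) 2*t^2/5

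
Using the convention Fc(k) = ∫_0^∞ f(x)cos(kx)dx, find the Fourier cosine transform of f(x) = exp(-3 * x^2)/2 sqrt(3) * sqrt(pi) * exp(-k^2/12)/12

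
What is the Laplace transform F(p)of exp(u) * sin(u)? 1/((p - 1)^2 + 1)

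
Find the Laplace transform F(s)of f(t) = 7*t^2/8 7/(4*s^3)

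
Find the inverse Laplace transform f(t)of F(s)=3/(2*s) 3/2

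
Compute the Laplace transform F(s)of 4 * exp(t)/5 4/(5 * (s - 1))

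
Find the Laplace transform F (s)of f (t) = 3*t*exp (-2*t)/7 3/ (7*(s + 2)^2)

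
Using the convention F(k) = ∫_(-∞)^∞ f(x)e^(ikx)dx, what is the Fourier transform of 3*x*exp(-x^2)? 3*I*sqrt(pi)*k*exp(-k^2/4)/2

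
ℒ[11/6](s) 11/(6*s)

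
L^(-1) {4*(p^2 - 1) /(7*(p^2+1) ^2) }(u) 4*u*cos(u) /7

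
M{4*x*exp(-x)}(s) 4*gamma(s + 1)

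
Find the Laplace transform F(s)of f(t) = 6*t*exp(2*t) 6/(s - 2)^2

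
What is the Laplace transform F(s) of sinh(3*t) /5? 3/(5*(s^2 - 9) ) 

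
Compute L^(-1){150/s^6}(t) 5*t^5/4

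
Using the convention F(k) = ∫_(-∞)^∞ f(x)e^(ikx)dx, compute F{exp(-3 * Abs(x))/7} 6/(7 * (k^2 + 9))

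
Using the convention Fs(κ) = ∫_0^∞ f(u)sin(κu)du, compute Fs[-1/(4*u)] -pi/8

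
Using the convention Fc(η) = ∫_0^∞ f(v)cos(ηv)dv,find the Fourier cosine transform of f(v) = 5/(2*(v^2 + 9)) 5*pi*exp(-3*η)/12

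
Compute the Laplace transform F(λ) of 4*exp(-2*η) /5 4/(5*(λ+2) ) 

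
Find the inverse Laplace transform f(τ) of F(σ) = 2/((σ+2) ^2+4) exp(-2*τ)*sin(2*τ) 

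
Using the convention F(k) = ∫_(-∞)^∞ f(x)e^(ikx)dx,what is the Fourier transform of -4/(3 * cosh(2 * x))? -2 * pi/(3 * cosh(pi * k/4))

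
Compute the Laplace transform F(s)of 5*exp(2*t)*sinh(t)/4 5/(4*((s - 2)^2-1))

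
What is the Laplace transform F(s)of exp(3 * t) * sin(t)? 1/((s - 3)^2 + 1)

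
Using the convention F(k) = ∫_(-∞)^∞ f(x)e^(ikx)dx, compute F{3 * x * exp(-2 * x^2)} 3 * sqrt(2) * I * sqrt(pi) * k * exp(-k^2/8)/8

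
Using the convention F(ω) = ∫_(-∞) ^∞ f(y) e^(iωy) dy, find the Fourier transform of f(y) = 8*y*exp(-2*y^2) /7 sqrt(2)*I*sqrt(pi)*ω*exp(-ω^2/8) /7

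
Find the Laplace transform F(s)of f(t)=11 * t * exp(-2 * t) 11/(s + 2)^2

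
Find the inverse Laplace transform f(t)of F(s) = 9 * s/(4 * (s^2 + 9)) 9 * cos(3 * t)/4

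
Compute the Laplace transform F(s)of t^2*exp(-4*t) 2/(s+4)^3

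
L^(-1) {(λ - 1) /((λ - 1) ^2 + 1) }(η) exp(η) * cos(η) 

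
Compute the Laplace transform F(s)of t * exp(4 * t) (s - 4)^(-2)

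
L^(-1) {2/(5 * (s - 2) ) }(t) 2 * exp(2 * t) /5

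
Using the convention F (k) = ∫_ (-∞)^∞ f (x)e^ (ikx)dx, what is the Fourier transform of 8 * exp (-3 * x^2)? 8 * sqrt (3) * sqrt (pi) * exp (-k^2/12)/3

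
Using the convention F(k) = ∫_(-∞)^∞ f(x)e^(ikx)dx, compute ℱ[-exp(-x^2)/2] -sqrt(pi) * exp(-k^2/4)/2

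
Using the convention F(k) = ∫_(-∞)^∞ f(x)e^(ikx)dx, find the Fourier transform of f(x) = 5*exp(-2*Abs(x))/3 20/(3*(k^2 + 4))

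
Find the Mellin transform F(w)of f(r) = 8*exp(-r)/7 8*gamma(w)/7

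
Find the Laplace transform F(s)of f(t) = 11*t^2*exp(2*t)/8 11/(4*(s - 2)^3)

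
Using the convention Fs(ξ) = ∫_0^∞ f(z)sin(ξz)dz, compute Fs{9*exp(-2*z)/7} 9*ξ/(7*(ξ^2 + 4))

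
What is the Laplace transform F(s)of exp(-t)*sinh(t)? 1/(s*(s + 2))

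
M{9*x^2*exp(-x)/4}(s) 9*gamma(s + 2)/4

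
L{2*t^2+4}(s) 4/s+4/s^3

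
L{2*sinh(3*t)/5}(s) 6/(5*(s^2-9))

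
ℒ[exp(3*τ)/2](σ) 1/(2*(σ - 3))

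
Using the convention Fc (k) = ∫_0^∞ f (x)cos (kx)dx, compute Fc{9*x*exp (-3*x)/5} 9*(9 - k^2)/ (5*(k^2 + 9)^2)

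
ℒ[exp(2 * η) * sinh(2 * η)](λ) 2/(λ * (λ - 4))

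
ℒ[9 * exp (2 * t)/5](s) 9/ (5 * (s - 2))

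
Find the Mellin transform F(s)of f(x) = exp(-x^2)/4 gamma(s/2)/8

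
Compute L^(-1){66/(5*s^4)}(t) 11*t^3/5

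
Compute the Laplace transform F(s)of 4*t 4/s^2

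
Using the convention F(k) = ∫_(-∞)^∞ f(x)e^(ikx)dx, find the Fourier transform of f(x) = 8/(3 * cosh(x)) 8 * pi/(3 * cosh(pi * k/2))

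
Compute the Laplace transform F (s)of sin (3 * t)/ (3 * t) atan (3/s)/3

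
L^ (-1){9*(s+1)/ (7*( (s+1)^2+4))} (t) 9*exp (-t)*cos (2*t)/7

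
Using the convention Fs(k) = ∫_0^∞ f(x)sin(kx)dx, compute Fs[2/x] pi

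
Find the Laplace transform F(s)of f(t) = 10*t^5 1200/s^6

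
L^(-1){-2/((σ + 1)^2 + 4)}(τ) -exp(-τ)*sin(2*τ)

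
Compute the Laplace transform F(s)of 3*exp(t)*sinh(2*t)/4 3/(2*((s - 1)^2 - 4))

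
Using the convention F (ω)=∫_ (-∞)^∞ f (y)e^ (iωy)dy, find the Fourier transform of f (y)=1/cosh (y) pi/cosh (pi*ω/2)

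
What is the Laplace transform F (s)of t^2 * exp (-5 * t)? 2/ (s+5)^3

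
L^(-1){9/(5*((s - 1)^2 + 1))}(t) 9*exp(t)*sin(t)/5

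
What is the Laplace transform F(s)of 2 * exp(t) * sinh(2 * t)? 4/((s - 1)^2 - 4)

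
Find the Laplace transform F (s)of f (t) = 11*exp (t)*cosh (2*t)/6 11*(s - 1)/ (6*( (s - 1)^2-4))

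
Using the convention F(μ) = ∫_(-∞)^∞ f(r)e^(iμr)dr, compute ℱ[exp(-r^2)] sqrt(pi) * exp(-μ^2/4)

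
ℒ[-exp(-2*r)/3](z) -1/(3*z + 6)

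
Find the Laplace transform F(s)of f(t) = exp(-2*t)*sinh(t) 1/((s + 2)^2 - 1)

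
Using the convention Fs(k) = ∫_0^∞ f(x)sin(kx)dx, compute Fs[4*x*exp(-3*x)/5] 24*k/(5*(k^2 + 9)^2)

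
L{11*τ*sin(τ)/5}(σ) 22*σ/(5*(σ^2 + 1)^2)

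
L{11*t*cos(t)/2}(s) 11*(s^2 - 1)/(2*(s^2+1)^2)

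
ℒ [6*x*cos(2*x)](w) 6*(w^2 - 4)/(w^2+4)^2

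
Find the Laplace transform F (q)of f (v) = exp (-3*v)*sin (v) 1/ ( (q + 3)^2 + 1)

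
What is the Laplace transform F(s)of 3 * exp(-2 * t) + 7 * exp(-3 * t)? 7/(s + 3) + 3/(s + 2)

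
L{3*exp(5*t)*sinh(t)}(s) 3/((s - 5)^2 - 1)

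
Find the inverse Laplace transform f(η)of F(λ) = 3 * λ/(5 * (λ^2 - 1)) 3 * cosh(η)/5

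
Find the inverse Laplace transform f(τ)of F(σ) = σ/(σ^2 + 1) cos(τ)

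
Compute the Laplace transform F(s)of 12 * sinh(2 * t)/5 24/(5 * (s^2 - 4))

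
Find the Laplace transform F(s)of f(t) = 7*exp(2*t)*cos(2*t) 7*(s - 2)/((s - 2)^2 + 4)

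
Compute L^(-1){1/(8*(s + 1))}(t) exp(-t)/8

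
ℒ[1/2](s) 1/ (2*s)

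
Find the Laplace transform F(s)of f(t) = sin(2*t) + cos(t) s/(s^2 + 1) + 2/(s^2 + 4)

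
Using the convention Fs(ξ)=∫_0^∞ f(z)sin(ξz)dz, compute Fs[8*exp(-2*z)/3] 8*ξ/(3*(ξ^2 + 4))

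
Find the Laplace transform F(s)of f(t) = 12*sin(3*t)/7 36/(7*(s^2 + 9))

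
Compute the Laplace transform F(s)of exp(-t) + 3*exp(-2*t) 3/(s + 2) + 1/(s + 1)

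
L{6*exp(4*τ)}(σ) 6/(σ - 4)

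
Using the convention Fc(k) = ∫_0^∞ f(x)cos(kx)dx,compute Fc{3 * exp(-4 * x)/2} 6/(k^2+16)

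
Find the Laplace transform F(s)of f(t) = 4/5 4/(5 * s)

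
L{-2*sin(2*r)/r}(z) -2*atan(2/z)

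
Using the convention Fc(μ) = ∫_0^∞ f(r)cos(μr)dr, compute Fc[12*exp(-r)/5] 12/(5*(μ^2+1))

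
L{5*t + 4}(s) 4/s + 5/s^2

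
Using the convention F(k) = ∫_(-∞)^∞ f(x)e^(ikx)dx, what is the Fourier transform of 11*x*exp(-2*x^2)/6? 11*sqrt(2)*I*sqrt(pi)*k*exp(-k^2/8)/48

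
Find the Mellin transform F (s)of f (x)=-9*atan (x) 9*pi*sec (pi*s/2)/ (2*s)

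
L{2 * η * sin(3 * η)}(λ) 12 * λ/(λ^2 + 9)^2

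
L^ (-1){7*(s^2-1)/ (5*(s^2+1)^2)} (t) 7*t*cos (t)/5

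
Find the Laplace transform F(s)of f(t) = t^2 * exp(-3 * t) 2/(s + 3)^3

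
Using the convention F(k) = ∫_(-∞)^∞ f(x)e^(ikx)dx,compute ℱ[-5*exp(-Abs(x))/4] -5/(2*k^2 + 2)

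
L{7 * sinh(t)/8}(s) 7/(8 * (s^2 - 1))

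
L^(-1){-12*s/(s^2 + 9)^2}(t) -2*t*sin(3*t)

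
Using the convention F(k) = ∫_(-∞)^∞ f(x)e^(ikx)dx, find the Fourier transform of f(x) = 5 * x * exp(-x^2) 5 * I * sqrt(pi) * k * exp(-k^2/4)/2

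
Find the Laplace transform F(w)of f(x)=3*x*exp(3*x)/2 3/(2*(w - 3)^2)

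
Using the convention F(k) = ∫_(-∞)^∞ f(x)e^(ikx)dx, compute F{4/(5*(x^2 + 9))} 4*pi*exp(-3*Abs(k))/15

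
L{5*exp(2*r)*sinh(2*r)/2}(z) 5/(z*(z - 4))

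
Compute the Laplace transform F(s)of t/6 1/(6 * s^2)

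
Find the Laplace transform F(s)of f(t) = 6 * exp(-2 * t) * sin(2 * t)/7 12/(7 * ((s + 2)^2 + 4))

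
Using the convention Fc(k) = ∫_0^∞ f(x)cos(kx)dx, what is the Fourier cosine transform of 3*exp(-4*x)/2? 6/(k^2 + 16)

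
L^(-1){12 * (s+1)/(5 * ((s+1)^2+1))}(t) 12 * exp(-t) * cos(t)/5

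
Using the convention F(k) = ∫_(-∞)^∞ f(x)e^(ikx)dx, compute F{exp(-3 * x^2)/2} sqrt(3) * sqrt(pi) * exp(-k^2/12)/6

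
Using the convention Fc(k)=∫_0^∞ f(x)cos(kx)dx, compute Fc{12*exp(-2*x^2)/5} 3*sqrt(2)*sqrt(pi)*exp(-k^2/8)/5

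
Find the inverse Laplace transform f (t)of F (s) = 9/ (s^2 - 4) 9 * sinh (2 * t)/2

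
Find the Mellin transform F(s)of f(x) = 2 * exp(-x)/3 2 * gamma(s)/3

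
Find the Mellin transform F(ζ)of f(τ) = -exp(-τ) -gamma(ζ)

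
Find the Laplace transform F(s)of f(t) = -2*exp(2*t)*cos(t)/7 2*(2 - s)/(7*((s - 2)^2 + 1))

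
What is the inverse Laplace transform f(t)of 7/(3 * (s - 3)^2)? 7 * t * exp(3 * t)/3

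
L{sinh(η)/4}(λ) 1/(4 * (λ^2 - 1))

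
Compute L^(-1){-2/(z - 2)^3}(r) -r^2 * exp(2 * r)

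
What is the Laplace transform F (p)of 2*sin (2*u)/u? 2*atan (2/p)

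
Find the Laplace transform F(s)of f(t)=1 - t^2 1/s - 2/s^3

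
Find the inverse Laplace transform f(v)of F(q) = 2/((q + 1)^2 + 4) exp(-v)*sin(2*v)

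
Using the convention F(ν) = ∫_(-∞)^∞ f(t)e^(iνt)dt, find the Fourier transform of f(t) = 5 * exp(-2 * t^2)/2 5 * sqrt(2) * sqrt(pi) * exp(-ν^2/8)/4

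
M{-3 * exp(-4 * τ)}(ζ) -3 * gamma(ζ)/4^ζ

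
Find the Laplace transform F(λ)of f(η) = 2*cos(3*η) 2*λ/(λ^2+9)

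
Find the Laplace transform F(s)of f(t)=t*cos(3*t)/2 (s^2 - 9)/(2*(s^2+9)^2)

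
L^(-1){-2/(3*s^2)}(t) -2*t/3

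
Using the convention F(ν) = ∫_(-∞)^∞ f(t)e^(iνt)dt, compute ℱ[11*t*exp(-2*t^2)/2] 11*sqrt(2)*I*sqrt(pi)*ν*exp(-ν^2/8)/16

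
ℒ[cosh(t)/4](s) s/(4*(s^2 - 1))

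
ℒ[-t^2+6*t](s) 6/s^2 - 2/s^3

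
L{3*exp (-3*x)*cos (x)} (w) 3*(w+3)/ ( (w+3)^2+1)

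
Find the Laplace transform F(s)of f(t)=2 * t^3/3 4/s^4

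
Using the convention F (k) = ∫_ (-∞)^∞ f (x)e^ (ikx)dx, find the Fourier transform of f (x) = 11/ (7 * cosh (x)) 11 * pi/ (7 * cosh (pi * k/2))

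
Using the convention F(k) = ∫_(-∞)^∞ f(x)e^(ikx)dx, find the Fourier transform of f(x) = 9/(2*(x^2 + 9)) 3*pi*exp(-3*Abs(k))/2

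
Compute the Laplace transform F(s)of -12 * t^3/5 -72/(5 * s^4)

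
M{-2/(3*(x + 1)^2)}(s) 2*pi*(s - 1)/(3*sin(pi*s))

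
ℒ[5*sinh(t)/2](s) 5/(2*(s^2 - 1))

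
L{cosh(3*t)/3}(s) s/(3*(s^2-9))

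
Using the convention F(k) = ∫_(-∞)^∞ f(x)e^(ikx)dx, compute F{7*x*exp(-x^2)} 7*I*sqrt(pi)*k*exp(-k^2/4)/2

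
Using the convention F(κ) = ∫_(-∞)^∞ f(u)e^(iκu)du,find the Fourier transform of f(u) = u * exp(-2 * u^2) sqrt(2) * I * sqrt(pi) * κ * exp(-κ^2/8)/8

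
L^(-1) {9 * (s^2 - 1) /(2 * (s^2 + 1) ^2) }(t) 9 * t * cos(t) /2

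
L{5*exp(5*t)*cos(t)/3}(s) 5*(s - 5)/(3*((s - 5)^2 + 1))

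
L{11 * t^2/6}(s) 11/(3 * s^3)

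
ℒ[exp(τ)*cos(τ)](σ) (σ - 1)/((σ - 1)^2 + 1)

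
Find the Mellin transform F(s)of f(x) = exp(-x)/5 gamma(s)/5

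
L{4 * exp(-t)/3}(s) 4/(3 * (s + 1))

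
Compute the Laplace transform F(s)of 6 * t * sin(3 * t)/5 36 * s/(5 * (s^2 + 9)^2)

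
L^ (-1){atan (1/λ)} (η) sin (η)/η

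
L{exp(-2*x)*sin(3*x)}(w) 3/((w+2)^2+9)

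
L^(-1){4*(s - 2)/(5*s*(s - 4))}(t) 4*exp(2*t)*cosh(2*t)/5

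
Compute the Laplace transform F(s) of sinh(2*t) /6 1/(3*(s^2 - 4) ) 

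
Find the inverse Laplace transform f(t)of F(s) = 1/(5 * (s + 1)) exp(-t)/5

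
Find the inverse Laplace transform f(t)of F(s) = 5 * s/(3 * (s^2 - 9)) 5 * cosh(3 * t)/3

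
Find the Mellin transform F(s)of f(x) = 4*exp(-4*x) 2^(2 - 2*s)*gamma(s)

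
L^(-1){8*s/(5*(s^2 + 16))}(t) 8*cos(4*t)/5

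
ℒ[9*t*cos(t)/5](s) 9*(s^2 - 1)/(5*(s^2 + 1)^2)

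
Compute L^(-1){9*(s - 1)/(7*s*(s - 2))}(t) 9*exp(t)*cosh(t)/7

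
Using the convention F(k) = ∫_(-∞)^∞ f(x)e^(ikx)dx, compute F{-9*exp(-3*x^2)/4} -3*sqrt(3)*sqrt(pi)*exp(-k^2/12)/4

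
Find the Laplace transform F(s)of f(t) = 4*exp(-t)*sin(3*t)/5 12/(5*((s + 1)^2 + 9))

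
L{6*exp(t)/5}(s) 6/(5*(s - 1))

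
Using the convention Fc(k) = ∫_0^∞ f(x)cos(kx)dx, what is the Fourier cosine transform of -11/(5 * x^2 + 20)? -11 * pi * exp(-2 * k)/20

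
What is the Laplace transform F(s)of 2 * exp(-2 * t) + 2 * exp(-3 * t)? 2/(s + 2) + 2/(s + 3)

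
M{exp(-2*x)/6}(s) gamma(s)/(6*2^s)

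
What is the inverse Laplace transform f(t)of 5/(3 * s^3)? 5 * t^2/6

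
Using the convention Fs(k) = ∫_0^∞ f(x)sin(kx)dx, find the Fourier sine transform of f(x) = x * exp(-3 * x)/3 2 * k/(k^2 + 9)^2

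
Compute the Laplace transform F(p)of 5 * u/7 5/(7 * p^2)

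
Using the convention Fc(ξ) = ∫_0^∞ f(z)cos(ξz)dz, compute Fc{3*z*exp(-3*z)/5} 3*(9 - ξ^2)/(5*(ξ^2 + 9)^2)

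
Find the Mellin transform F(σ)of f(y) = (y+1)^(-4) gamma(σ)*gamma(4 - σ)/6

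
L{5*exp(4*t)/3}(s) 5/(3*(s - 4))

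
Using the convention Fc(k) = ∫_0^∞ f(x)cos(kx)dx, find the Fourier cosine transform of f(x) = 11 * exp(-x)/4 11/(4 * (k^2 + 1))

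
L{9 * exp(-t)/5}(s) 9/(5 * (s+1))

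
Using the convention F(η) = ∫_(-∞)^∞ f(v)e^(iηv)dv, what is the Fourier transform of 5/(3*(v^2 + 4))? 5*pi*exp(-2*Abs(η))/6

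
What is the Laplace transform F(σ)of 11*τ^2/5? 22/(5*σ^3)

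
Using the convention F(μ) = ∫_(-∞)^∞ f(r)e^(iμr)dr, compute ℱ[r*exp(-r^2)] I*sqrt(pi)*μ*exp(-μ^2/4)/2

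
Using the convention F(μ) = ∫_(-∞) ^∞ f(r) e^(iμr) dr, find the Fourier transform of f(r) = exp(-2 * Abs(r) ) 4/(μ^2+4) 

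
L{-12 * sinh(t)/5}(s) -12/(5 * s^2 - 5)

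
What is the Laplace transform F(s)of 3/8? 3/(8*s)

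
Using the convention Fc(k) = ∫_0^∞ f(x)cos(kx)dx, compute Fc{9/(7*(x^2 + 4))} 9*pi*exp(-2*k)/28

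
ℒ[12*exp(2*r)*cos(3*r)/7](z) 12*(z - 2)/(7*((z - 2)^2+9))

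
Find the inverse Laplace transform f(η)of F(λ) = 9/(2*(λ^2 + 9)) 3*sin(3*η)/2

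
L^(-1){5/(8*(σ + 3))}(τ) 5*exp(-3*τ)/8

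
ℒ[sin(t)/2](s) 1/(2 * (s^2 + 1))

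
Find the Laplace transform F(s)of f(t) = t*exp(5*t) (s - 5)^(-2)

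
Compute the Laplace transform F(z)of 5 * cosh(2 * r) 5 * z/(z^2 - 4)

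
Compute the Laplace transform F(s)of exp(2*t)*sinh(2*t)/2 1/(s*(s - 4))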